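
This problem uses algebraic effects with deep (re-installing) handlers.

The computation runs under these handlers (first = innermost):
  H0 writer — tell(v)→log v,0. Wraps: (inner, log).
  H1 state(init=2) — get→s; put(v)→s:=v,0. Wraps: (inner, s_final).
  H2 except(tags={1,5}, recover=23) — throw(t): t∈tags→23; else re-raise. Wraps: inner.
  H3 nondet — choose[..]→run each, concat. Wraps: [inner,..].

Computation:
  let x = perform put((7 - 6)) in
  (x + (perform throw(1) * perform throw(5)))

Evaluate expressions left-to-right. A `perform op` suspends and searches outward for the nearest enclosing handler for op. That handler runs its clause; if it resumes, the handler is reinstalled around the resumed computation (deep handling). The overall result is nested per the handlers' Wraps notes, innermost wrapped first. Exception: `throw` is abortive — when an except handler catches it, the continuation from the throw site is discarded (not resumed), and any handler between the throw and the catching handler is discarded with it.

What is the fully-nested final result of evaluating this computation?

Answer: [23]

Evaluation trace:
put(1) @ H1 ⇒ s:=1
throw(1) @ H2 caught ⇒ 23
H3 returns [23]
= [23]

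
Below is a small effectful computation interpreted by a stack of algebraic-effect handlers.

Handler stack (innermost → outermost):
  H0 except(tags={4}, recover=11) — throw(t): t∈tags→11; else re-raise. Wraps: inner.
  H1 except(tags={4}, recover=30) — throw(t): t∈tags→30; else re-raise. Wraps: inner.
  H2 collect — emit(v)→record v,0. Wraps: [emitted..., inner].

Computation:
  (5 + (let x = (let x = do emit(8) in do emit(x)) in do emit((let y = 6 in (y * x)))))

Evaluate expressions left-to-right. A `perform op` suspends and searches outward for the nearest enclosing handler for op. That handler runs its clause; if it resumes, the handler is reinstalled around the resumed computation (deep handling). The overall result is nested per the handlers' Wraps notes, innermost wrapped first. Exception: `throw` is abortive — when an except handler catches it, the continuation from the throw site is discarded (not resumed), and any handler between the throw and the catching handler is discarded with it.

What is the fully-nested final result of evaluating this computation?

Evaluation trace:
emit(8) @ H2 ⇒ out+=8
emit(0) @ H2 ⇒ out+=0
emit(0) @ H2 ⇒ out+=0
H0 returns 5
H1 returns 5
H2 returns [8, 0, 0, 5]
= [8, 0, 0, 5]

Answer: [8, 0, 0, 5]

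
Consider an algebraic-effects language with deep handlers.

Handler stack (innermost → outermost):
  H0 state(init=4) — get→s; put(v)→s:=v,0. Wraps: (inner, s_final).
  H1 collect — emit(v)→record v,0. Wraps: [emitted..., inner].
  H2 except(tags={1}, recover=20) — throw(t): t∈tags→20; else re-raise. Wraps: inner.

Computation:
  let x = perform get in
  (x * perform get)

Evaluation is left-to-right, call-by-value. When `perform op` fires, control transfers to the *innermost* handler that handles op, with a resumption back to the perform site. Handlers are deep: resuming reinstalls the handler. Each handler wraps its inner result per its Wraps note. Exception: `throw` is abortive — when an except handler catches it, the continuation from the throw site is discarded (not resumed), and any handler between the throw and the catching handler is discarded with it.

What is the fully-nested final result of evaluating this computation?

Evaluation trace:
get @ H0 ⇒ 4
get @ H0 ⇒ 4
H0 returns (16, 4)
H1 returns [(16, 4)]
H2 returns [(16, 4)]
= [(16, 4)]

Answer: [(16, 4)]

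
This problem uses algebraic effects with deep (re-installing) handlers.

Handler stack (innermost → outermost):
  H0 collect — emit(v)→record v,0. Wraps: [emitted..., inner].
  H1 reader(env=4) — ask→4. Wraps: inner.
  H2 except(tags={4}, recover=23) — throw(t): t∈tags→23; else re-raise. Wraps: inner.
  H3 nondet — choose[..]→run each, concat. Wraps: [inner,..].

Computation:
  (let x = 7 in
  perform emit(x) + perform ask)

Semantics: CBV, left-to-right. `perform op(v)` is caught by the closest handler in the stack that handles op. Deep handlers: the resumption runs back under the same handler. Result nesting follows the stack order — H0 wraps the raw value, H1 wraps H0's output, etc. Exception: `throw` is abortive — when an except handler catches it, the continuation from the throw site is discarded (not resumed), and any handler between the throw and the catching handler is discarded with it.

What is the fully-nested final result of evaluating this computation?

Answer: [[7, 4]]

Step-by-step:
emit(7) @ H0 ⇒ out+=7
ask @ H1 ⇒ 4
H0 returns [7, 4]
H1 returns [7, 4]
H2 returns [7, 4]
H3 returns [[7, 4]]
= [[7, 4]]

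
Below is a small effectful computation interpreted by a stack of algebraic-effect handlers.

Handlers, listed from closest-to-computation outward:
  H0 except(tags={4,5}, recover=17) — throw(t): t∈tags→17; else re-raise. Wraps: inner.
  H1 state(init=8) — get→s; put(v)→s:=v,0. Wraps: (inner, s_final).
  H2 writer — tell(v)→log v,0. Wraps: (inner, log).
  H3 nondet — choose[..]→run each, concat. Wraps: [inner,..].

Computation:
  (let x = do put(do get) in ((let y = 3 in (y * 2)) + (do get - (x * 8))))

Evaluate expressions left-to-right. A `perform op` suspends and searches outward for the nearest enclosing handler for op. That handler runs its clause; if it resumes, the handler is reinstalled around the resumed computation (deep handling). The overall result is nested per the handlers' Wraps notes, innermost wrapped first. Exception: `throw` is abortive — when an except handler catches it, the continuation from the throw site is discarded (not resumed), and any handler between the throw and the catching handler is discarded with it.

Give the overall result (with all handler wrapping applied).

Evaluation trace:
get @ H1 ⇒ 8
put(8) @ H1 ⇒ s:=8
get @ H1 ⇒ 8
H0 returns 14
H1 returns (14, 8)
H2 returns ((14, 8), ())
H3 returns [((14, 8), ())]
= [((14, 8), ())]

Answer: [((14, 8), ())]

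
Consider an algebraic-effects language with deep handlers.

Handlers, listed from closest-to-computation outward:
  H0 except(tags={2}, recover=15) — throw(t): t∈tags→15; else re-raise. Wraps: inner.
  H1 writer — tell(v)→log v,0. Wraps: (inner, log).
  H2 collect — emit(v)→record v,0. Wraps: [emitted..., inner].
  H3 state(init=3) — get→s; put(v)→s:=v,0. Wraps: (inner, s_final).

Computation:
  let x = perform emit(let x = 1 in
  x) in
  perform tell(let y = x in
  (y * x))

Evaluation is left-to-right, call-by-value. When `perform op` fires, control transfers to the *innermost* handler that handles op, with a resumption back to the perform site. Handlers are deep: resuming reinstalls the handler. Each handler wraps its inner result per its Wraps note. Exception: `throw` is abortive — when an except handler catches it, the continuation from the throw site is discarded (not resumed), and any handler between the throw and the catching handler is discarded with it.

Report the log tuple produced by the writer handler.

Answer: (0)

Step-by-step:
emit(1) @ H2 ⇒ out+=1
tell(0) @ H1 ⇒ log+=0
H0 returns 0
H1 returns (0, (0))
H2 returns [1, (0, (0))]
H3 returns ([1, (0, (0))], 3)
= ([1, (0, (0))], 3)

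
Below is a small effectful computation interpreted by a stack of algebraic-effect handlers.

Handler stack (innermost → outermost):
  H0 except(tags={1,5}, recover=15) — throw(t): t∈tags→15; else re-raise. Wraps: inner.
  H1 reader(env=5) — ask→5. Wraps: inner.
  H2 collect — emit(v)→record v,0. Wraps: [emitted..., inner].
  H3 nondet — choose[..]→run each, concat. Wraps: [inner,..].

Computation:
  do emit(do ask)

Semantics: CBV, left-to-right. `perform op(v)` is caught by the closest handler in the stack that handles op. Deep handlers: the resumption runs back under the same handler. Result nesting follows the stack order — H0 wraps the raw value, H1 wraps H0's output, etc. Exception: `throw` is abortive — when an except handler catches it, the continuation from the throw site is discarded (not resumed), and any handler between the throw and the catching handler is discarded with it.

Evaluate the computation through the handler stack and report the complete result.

Answer: [[5, 0]]

Step-by-step:
ask @ H1 ⇒ 5
emit(5) @ H2 ⇒ out+=5
H0 returns 0
H1 returns 0
H2 returns [5, 0]
H3 returns [[5, 0]]
= [[5, 0]]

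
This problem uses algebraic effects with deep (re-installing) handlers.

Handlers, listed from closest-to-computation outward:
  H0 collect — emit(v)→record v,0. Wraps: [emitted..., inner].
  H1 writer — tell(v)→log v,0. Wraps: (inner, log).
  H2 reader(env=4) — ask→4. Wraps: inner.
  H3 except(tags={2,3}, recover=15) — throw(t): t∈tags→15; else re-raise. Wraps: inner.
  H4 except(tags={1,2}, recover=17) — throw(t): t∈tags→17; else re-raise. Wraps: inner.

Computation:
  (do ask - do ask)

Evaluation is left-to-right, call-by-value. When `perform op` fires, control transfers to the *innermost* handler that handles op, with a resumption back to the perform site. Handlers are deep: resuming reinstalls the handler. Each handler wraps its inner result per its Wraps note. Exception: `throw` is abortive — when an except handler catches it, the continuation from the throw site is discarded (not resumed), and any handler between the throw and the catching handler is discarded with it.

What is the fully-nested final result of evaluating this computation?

Evaluation trace:
ask @ H2 ⇒ 4
ask @ H2 ⇒ 4
H0 returns [0]
H1 returns ([0], ())
H2 returns ([0], ())
H3 returns ([0], ())
H4 returns ([0], ())
= ([0], ())

Answer: ([0], ())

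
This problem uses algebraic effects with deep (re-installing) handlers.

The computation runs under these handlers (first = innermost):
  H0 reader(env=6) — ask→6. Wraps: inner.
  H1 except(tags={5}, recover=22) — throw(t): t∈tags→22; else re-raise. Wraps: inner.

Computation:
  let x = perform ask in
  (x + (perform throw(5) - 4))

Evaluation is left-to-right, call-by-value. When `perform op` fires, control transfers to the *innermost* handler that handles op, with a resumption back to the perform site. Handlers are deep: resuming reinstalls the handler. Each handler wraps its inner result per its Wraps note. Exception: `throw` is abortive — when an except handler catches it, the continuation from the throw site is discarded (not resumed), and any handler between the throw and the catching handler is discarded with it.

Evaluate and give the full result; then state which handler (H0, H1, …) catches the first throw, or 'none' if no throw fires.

Answer: 22 ; first throw caught by: H1

Working:
ask @ H0 ⇒ 6
throw(5) @ H1 caught ⇒ 22
= 22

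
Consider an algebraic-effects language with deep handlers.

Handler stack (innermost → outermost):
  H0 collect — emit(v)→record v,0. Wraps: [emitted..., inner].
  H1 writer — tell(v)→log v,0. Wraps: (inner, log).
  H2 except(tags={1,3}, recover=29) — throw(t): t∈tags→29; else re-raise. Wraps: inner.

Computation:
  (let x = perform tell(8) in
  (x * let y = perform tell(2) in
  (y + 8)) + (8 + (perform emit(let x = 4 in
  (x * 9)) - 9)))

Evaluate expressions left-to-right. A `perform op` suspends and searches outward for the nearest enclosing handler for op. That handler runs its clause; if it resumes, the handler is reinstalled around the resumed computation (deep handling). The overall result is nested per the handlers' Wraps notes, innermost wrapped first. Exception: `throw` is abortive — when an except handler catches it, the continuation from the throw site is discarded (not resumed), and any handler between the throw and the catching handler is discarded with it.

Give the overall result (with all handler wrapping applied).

Working:
tell(8) @ H1 ⇒ log+=8
tell(2) @ H1 ⇒ log+=2
emit(36) @ H0 ⇒ out+=36
H0 returns [36, -1]
H1 returns ([36, -1], (8, 2))
H2 returns ([36, -1], (8, 2))
= ([36, -1], (8, 2))

Answer: ([36, -1], (8, 2))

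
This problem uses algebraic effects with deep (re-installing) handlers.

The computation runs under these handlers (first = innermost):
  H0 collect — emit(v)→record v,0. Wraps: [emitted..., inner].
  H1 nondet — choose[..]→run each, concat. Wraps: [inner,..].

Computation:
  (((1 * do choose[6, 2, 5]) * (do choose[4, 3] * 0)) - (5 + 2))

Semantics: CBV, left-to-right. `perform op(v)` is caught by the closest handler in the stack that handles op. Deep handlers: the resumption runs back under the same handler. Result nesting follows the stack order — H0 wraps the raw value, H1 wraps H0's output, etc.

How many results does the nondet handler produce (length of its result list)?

Step-by-step:
choose[6, 2, 5] @ H1
  branch[0] choose=6:
    choose[4, 3] @ H1
      branch[0] choose=4:
        H0 returns [-7]
        H1 returns [[-7]]
      branch[1] choose=3:
        H0 returns [-7]
        H1 returns [[-7]]
  branch[1] choose=2:
    choose[4, 3] @ H1
      branch[0] choose=4:
        H0 returns [-7]
        H1 returns [[-7]]
      branch[1] choose=3:
        H0 returns [-7]
        H1 returns [[-7]]
  branch[2] choose=5:
    choose[4, 3] @ H1
      branch[0] choose=4:
        H0 returns [-7]
        H1 returns [[-7]]
      branch[1] choose=3:
        H0 returns [-7]
        H1 returns [[-7]]
= [[-7], [-7], [-7], [-7], [-7], [-7]]

Answer: 6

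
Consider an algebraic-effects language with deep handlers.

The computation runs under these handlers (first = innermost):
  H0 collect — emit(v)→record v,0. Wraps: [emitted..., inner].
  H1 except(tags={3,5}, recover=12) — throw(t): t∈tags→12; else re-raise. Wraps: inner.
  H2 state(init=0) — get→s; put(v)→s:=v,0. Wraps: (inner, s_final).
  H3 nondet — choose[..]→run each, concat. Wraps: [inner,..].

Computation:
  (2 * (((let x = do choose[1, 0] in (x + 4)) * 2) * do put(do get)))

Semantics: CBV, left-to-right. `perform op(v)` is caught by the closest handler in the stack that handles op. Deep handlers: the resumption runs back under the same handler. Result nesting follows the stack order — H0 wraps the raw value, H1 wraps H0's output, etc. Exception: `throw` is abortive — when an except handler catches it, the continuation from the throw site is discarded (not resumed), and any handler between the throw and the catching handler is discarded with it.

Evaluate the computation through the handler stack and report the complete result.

Working:
choose[1, 0] @ H3
  branch[0] choose=1:
    get @ H2 ⇒ 0
    put(0) @ H2 ⇒ s:=0
    H0 returns [0]
    H1 returns [0]
    H2 returns ([0], 0)
    H3 returns [([0], 0)]
  branch[1] choose=0:
    get @ H2 ⇒ 0
    put(0) @ H2 ⇒ s:=0
    H0 returns [0]
    H1 returns [0]
    H2 returns ([0], 0)
    H3 returns [([0], 0)]
= [([0], 0), ([0], 0)]

Answer: [([0], 0), ([0], 0)]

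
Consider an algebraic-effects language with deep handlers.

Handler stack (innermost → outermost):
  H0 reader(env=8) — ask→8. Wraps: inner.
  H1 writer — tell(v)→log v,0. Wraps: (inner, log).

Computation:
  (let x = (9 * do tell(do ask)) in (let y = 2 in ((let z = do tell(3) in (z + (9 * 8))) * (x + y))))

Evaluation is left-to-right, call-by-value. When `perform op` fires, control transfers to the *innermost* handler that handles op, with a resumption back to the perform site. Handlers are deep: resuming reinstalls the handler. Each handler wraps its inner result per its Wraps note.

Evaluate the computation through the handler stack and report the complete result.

Answer: (144, (8, 3))

Evaluation trace:
ask @ H0 ⇒ 8
tell(8) @ H1 ⇒ log+=8
tell(3) @ H1 ⇒ log+=3
H0 returns 144
H1 returns (144, (8, 3))
= (144, (8, 3))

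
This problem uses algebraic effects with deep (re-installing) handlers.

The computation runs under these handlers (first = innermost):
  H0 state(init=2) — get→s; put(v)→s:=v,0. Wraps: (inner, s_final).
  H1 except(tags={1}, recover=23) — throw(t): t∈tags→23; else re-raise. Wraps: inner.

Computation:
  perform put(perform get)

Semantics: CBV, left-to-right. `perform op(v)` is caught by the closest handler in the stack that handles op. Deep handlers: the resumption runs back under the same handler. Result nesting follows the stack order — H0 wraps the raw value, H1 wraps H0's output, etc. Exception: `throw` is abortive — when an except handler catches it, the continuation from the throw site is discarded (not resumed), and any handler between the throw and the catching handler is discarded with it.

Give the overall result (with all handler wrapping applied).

Answer: (0, 2)

Step-by-step:
get @ H0 ⇒ 2
put(2) @ H0 ⇒ s:=2
H0 returns (0, 2)
H1 returns (0, 2)
= (0, 2)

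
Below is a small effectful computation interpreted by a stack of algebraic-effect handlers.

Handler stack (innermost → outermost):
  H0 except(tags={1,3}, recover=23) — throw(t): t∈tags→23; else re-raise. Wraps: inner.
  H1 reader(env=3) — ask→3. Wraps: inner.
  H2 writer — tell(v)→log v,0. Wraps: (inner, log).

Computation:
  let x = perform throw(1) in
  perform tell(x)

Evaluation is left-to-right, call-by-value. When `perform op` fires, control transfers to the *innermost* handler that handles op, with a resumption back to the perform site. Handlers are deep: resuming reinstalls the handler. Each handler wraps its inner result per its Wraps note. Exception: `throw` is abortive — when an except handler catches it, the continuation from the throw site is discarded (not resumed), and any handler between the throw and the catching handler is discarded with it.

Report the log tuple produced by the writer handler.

Answer: ()

Working:
throw(1) @ H0 caught ⇒ 23
H1 returns 23
H2 returns (23, ())
= (23, ())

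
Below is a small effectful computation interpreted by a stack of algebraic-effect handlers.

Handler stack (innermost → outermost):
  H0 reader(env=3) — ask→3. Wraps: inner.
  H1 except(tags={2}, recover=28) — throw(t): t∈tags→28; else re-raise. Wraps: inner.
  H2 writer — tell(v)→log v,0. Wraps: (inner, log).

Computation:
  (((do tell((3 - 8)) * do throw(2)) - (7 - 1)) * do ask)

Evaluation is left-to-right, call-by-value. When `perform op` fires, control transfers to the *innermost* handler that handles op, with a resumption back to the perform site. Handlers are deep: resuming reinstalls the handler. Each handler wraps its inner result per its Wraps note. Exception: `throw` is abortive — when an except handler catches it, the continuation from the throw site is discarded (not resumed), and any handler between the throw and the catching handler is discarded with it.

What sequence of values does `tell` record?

Evaluation trace:
tell(-5) @ H2 ⇒ log+=-5
throw(2) @ H1 caught ⇒ 28
H2 returns (28, (-5))
= (28, (-5))

Answer: (-5)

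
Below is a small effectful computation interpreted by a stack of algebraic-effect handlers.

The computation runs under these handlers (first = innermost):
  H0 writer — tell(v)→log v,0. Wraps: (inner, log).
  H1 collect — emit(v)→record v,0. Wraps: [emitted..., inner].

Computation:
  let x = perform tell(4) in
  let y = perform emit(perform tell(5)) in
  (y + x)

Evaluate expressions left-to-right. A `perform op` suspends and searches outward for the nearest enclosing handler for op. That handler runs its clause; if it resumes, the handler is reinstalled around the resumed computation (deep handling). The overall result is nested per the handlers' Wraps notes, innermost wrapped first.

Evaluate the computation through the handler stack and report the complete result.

Working:
tell(4) @ H0 ⇒ log+=4
tell(5) @ H0 ⇒ log+=5
emit(0) @ H1 ⇒ out+=0
H0 returns (0, (4, 5))
H1 returns [0, (0, (4, 5))]
= [0, (0, (4, 5))]

Answer: [0, (0, (4, 5))]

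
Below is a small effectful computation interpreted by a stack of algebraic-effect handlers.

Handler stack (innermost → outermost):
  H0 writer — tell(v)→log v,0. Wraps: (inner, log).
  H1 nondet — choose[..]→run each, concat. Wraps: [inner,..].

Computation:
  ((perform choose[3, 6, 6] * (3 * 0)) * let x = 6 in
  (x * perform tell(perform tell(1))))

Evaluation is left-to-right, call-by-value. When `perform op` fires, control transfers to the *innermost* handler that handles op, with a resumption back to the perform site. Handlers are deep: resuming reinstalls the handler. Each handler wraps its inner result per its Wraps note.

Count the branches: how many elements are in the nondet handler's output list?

Step-by-step:
choose[3, 6, 6] @ H1
  branch[0] choose=3:
    tell(1) @ H0 ⇒ log+=1
    tell(0) @ H0 ⇒ log+=0
    H0 returns (0, (1, 0))
    H1 returns [(0, (1, 0))]
  branch[1] choose=6:
    tell(1) @ H0 ⇒ log+=1
    tell(0) @ H0 ⇒ log+=0
    H0 returns (0, (1, 0))
    H1 returns [(0, (1, 0))]
  branch[2] choose=6:
    tell(1) @ H0 ⇒ log+=1
    tell(0) @ H0 ⇒ log+=0
    H0 returns (0, (1, 0))
    H1 returns [(0, (1, 0))]
= [(0, (1, 0)), (0, (1, 0)), (0, (1, 0))]

Answer: 3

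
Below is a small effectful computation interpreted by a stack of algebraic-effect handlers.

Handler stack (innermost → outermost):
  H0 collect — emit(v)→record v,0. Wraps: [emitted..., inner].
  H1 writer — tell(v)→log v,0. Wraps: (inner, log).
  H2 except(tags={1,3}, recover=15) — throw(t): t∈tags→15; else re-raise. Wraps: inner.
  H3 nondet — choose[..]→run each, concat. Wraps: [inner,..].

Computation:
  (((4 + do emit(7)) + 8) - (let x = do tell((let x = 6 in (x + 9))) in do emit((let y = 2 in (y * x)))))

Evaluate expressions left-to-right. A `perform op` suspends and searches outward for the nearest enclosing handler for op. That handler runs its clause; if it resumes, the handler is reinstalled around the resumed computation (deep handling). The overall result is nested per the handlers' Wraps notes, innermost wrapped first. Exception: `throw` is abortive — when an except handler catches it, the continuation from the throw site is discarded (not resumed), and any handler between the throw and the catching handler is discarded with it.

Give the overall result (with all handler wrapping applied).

Working:
emit(7) @ H0 ⇒ out+=7
tell(15) @ H1 ⇒ log+=15
emit(0) @ H0 ⇒ out+=0
H0 returns [7, 0, 12]
H1 returns ([7, 0, 12], (15))
H2 returns ([7, 0, 12], (15))
H3 returns [([7, 0, 12], (15))]
= [([7, 0, 12], (15))]

Answer: [([7, 0, 12], (15))]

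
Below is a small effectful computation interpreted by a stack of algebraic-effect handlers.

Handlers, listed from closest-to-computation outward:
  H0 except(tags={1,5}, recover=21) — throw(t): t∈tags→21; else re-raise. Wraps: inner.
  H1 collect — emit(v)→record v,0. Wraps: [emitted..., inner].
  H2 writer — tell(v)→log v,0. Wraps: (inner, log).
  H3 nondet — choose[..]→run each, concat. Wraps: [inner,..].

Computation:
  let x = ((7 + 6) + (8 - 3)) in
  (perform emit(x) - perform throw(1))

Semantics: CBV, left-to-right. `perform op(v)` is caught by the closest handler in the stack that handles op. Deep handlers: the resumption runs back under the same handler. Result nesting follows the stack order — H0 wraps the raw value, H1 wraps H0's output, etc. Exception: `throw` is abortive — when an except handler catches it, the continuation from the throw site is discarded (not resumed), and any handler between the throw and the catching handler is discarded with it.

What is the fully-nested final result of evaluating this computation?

Working:
emit(18) @ H1 ⇒ out+=18
throw(1) @ H0 caught ⇒ 21
H1 returns [18, 21]
H2 returns ([18, 21], ())
H3 returns [([18, 21], ())]
= [([18, 21], ())]

Answer: [([18, 21], ())]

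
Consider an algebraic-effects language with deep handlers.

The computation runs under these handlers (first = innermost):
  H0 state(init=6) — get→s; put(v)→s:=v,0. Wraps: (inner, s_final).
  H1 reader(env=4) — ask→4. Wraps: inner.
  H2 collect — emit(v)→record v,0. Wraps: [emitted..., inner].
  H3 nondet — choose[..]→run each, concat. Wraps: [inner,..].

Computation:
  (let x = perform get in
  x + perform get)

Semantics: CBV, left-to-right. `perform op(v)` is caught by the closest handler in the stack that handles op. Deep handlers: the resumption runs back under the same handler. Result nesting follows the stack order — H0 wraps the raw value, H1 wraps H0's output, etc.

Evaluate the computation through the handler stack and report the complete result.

Answer: [[(12, 6)]]

Step-by-step:
get @ H0 ⇒ 6
get @ H0 ⇒ 6
H0 returns (12, 6)
H1 returns (12, 6)
H2 returns [(12, 6)]
H3 returns [[(12, 6)]]
= [[(12, 6)]]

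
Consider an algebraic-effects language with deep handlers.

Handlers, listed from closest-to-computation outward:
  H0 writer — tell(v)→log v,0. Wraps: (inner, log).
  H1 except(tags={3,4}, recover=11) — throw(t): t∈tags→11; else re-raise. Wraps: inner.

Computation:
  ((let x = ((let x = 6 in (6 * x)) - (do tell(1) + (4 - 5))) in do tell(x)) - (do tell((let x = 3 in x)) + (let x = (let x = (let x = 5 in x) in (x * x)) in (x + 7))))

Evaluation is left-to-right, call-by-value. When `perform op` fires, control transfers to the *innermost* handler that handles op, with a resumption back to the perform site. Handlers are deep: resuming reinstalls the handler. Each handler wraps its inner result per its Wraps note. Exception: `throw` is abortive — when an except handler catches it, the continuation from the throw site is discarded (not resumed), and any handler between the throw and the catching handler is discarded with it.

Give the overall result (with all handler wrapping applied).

Step-by-step:
tell(1) @ H0 ⇒ log+=1
tell(37) @ H0 ⇒ log+=37
tell(3) @ H0 ⇒ log+=3
H0 returns (-32, (1, 37, 3))
H1 returns (-32, (1, 37, 3))
= (-32, (1, 37, 3))

Answer: (-32, (1, 37, 3))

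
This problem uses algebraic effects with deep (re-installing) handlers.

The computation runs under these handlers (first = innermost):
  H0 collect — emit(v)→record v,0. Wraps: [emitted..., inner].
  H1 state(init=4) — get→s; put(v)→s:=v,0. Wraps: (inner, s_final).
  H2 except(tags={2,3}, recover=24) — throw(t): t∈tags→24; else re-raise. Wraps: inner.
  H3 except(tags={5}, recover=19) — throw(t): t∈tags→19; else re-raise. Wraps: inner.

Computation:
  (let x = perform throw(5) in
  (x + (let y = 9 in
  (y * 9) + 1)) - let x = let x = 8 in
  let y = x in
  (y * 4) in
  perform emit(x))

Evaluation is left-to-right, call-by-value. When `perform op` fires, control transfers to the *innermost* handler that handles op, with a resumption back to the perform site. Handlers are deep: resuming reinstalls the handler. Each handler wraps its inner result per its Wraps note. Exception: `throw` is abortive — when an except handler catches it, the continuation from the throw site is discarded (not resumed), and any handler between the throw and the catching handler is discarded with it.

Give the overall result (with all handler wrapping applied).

Answer: 19

Evaluation trace:
throw(5) @ H2 re-raised
throw(5) @ H3 caught ⇒ 19
= 19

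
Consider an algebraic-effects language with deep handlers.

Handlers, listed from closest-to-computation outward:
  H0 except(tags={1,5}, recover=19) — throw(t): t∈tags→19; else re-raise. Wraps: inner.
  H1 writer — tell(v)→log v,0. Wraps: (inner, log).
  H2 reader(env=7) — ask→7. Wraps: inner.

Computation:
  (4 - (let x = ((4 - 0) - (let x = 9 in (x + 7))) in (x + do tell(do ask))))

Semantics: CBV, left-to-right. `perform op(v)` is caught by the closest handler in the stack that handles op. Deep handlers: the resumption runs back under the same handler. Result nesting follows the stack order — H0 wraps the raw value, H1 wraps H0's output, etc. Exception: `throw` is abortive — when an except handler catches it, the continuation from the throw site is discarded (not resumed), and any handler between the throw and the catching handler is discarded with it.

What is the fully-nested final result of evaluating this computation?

Step-by-step:
ask @ H2 ⇒ 7
tell(7) @ H1 ⇒ log+=7
H0 returns 16
H1 returns (16, (7))
H2 returns (16, (7))
= (16, (7))

Answer: (16, (7))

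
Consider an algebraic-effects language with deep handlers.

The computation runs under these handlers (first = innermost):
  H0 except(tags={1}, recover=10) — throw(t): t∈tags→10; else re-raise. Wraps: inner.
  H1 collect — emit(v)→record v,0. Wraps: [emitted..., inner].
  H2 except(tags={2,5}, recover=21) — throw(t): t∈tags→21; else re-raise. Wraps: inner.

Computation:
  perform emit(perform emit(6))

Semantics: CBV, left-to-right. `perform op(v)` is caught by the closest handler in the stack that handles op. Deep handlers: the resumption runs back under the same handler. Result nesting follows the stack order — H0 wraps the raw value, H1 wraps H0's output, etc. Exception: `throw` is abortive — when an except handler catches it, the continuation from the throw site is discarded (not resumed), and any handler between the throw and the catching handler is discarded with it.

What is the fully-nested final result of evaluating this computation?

Step-by-step:
emit(6) @ H1 ⇒ out+=6
emit(0) @ H1 ⇒ out+=0
H0 returns 0
H1 returns [6, 0, 0]
H2 returns [6, 0, 0]
= [6, 0, 0]

Answer: [6, 0, 0]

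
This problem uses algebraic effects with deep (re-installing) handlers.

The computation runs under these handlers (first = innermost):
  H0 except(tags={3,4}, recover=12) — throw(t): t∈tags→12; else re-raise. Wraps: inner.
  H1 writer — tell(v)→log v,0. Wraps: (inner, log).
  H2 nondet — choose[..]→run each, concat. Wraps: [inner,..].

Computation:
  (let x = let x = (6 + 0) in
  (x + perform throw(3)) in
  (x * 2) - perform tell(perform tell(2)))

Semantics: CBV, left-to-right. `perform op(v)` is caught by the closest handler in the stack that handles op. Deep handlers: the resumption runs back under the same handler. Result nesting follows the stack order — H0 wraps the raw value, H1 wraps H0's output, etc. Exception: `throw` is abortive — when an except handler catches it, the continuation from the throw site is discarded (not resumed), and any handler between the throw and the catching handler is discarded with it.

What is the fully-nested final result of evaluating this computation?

Answer: [(12, ())]

Step-by-step:
throw(3) @ H0 caught ⇒ 12
H1 returns (12, ())
H2 returns [(12, ())]
= [(12, ())]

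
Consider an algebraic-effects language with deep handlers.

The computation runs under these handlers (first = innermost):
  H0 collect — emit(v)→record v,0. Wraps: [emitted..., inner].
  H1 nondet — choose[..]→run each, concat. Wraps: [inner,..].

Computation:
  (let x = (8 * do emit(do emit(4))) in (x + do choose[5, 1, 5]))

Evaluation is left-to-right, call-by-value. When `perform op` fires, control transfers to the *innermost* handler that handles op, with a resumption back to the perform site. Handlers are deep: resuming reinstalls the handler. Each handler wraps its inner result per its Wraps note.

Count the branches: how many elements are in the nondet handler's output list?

Working:
emit(4) @ H0 ⇒ out+=4
emit(0) @ H0 ⇒ out+=0
choose[5, 1, 5] @ H1
  branch[0] choose=5:
    H0 returns [4, 0, 5]
    H1 returns [[4, 0, 5]]
  branch[1] choose=1:
    H0 returns [4, 0, 1]
    H1 returns [[4, 0, 1]]
  branch[2] choose=5:
    H0 returns [4, 0, 5]
    H1 returns [[4, 0, 5]]
= [[4, 0, 5], [4, 0, 1], [4, 0, 5]]

Answer: 3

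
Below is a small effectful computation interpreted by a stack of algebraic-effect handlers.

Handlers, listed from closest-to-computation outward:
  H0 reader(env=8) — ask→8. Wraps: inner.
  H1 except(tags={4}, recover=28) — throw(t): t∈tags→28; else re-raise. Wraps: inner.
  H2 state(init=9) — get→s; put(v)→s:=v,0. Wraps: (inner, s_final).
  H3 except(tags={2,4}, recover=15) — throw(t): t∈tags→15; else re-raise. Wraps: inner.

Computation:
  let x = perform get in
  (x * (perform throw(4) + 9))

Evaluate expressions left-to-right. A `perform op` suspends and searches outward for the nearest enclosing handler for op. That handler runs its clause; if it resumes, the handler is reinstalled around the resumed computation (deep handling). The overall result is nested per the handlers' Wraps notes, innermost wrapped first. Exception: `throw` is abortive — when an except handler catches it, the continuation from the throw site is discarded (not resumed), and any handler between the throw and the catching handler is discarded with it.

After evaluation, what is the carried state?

Answer: 9

Evaluation trace:
get @ H2 ⇒ 9
throw(4) @ H1 caught ⇒ 28
H2 returns (28, 9)
H3 returns (28, 9)
= (28, 9)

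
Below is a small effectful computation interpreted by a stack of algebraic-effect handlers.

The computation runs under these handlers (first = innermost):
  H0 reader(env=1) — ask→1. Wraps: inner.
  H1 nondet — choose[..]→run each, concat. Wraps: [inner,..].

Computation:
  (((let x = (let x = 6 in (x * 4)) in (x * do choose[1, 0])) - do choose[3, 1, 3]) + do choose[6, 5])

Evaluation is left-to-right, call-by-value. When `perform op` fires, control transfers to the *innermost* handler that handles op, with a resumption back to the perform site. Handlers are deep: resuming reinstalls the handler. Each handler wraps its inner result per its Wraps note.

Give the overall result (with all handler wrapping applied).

Answer: [27, 26, 29, 28, 27, 26, 3, 2, 5, 4, 3, 2]

Step-by-step:
choose[1, 0] @ H1
  branch[0] choose=1:
    choose[3, 1, 3] @ H1
      branch[0] choose=3:
        choose[6, 5] @ H1
          branch[0] choose=6:
            H0 returns 27
            H1 returns [27]
          branch[1] choose=5:
            H0 returns 26
            H1 returns [26]
      branch[1] choose=1:
        choose[6, 5] @ H1
          branch[0] choose=6:
            H0 returns 29
            H1 returns [29]
          branch[1] choose=5:
            H0 returns 28
            H1 returns [28]
      branch[2] choose=3:
        choose[6, 5] @ H1
          branch[0] choose=6:
            H0 returns 27
            H1 returns [27]
          branch[1] choose=5:
            H0 returns 26
            H1 returns [26]
  branch[1] choose=0:
    choose[3, 1, 3] @ H1
      branch[0] choose=3:
        choose[6, 5] @ H1
          branch[0] choose=6:
            H0 returns 3
            H1 returns [3]
          branch[1] choose=5:
            H0 returns 2
            H1 returns [2]
      branch[1] choose=1:
        choose[6, 5] @ H1
          branch[0] choose=6:
            H0 returns 5
            H1 returns [5]
          branch[1] choose=5:
            H0 returns 4
            H1 returns [4]
      branch[2] choose=3:
        choose[6, 5] @ H1
          branch[0] choose=6:
            H0 returns 3
            H1 returns [3]
          branch[1] choose=5:
            H0 returns 2
            H1 returns [2]
= [27, 26, 29, 28, 27, 26, 3, 2, 5, 4, 3, 2]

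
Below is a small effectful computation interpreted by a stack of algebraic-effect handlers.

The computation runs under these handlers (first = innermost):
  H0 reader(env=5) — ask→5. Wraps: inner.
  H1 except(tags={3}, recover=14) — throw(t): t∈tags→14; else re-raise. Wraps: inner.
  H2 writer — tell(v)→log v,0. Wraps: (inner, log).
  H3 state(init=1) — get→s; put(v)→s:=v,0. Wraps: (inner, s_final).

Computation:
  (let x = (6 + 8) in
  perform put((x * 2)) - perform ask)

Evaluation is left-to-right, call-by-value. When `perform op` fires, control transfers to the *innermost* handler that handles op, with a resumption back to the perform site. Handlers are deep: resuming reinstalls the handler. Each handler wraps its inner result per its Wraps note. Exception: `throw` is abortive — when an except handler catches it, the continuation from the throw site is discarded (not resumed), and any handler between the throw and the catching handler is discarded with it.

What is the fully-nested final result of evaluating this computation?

Evaluation trace:
put(28) @ H3 ⇒ s:=28
ask @ H0 ⇒ 5
H0 returns -5
H1 returns -5
H2 returns (-5, ())
H3 returns ((-5, ()), 28)
= ((-5, ()), 28)

Answer: ((-5, ()), 28)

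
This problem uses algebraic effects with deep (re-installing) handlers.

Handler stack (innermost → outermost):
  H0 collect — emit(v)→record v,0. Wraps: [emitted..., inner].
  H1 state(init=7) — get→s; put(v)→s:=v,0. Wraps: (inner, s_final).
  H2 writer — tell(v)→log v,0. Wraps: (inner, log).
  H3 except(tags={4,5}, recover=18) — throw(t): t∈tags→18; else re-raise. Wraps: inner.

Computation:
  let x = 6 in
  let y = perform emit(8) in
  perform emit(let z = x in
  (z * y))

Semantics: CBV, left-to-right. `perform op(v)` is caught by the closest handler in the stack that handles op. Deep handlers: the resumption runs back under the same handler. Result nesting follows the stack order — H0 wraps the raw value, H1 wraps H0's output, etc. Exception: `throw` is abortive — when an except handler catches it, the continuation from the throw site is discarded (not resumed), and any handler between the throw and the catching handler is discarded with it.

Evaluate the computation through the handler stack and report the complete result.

Working:
emit(8) @ H0 ⇒ out+=8
emit(0) @ H0 ⇒ out+=0
H0 returns [8, 0, 0]
H1 returns ([8, 0, 0], 7)
H2 returns (([8, 0, 0], 7), ())
H3 returns (([8, 0, 0], 7), ())
= (([8, 0, 0], 7), ())

Answer: (([8, 0, 0], 7), ())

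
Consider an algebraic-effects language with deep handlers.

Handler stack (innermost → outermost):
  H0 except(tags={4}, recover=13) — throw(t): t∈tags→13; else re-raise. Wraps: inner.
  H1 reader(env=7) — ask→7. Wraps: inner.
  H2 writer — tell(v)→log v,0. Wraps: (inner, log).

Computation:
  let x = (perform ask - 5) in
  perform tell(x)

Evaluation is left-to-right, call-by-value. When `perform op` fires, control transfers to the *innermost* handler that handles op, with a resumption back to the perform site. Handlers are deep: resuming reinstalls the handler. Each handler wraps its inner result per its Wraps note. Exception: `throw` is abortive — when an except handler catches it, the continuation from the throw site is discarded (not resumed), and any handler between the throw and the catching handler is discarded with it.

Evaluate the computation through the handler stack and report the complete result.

Evaluation trace:
ask @ H1 ⇒ 7
tell(2) @ H2 ⇒ log+=2
H0 returns 0
H1 returns 0
H2 returns (0, (2))
= (0, (2))

Answer: (0, (2))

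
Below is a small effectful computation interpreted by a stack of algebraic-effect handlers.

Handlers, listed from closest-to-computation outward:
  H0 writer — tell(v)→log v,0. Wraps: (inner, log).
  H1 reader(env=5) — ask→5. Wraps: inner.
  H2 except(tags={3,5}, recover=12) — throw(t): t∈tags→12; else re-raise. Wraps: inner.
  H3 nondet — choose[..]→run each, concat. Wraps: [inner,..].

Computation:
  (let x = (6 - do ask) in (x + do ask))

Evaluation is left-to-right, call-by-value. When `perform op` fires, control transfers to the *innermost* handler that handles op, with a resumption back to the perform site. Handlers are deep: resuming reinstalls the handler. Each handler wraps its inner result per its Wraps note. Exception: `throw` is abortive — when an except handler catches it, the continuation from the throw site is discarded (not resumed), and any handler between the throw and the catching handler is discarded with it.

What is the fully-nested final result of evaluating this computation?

Answer: [(6, ())]

Working:
ask @ H1 ⇒ 5
ask @ H1 ⇒ 5
H0 returns (6, ())
H1 returns (6, ())
H2 returns (6, ())
H3 returns [(6, ())]
= [(6, ())]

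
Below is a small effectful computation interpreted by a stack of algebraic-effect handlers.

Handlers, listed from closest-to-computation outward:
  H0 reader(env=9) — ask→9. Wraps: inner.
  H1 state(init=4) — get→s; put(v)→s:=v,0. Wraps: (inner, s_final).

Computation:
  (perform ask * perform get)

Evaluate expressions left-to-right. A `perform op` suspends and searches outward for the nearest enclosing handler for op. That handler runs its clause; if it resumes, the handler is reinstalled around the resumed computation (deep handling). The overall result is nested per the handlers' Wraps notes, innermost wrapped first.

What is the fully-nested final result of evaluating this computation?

Answer: (36, 4)

Step-by-step:
ask @ H0 ⇒ 9
get @ H1 ⇒ 4
H0 returns 36
H1 returns (36, 4)
= (36, 4)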